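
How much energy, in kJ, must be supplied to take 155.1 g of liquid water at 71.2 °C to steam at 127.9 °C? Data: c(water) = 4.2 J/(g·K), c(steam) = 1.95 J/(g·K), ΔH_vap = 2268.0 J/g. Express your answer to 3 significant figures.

q1 (heat water 71.2→100.0 °C): 155.1 × 4.2 × 28.8 = 18761 J
q2 (vaporize at 100 °C): 155.1 × 2268.0 = 351767 J
q3 (heat steam 100.0→127.9 °C): 155.1 × 1.95 × 27.9 = 8438 J
Total: 18761 + 351767 + 8438 = 378966 J = 379 kJ

q = 379 kJ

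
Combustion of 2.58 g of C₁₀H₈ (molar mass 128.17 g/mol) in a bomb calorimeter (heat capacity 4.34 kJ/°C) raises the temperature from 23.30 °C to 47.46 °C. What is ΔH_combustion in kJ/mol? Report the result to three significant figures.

ΔH = -5210 kJ/mol

ΔT = 47.46 − 23.30 = 24.16 °C
q_cal = C_cal × ΔT = 4.34 × 24.16 = 104.8544 kJ
n = 2.58 / 128.17 = 0.02013 mol
q_rxn = −q_cal = -104.8544 kJ
ΔH = -104.8544 / 0.02013 = -5209 kJ/mol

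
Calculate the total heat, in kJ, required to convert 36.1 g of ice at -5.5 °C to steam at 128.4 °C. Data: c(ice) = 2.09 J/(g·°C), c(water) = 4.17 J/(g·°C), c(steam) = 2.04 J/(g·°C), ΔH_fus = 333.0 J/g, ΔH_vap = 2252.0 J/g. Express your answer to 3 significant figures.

q1 (heat ice -5.5→0.0 °C): 36.1 × 2.09 × 5.5 = 415 J
q2 (melt at 0 °C): 36.1 × 333.0 = 12021 J
q3 (heat water 0.0→100.0 °C): 36.1 × 4.17 × 100.0 = 15054 J
q4 (vaporize at 100 °C): 36.1 × 2252.0 = 81297 J
q5 (heat steam 100.0→128.4 °C): 36.1 × 2.04 × 28.4 = 2091 J
Total: 415 + 12021 + 15054 + 81297 + 2091 = 110878 J = 111 kJ

q = 111 kJ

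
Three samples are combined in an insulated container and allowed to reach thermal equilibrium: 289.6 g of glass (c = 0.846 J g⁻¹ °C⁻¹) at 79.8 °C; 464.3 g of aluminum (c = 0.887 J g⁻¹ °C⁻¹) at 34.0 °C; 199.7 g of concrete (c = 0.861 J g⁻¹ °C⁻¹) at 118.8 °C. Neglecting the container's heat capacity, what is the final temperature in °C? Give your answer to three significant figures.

T_f = 65.1 °C

Σ mᵢcᵢ(T − Tᵢ) = 0  ⇒  T = Σ mᵢcᵢTᵢ / Σ mᵢcᵢ
Σ mᵢcᵢ = 289.6×0.846 + 464.3×0.887 + 199.7×0.861 = 828.7774
Σ mᵢcᵢTᵢ = 245.0016×79.8 + 411.8341×34.0 + 171.9417×118.8 = 53980
T = 53980 / 828.7774 = 65.13 °C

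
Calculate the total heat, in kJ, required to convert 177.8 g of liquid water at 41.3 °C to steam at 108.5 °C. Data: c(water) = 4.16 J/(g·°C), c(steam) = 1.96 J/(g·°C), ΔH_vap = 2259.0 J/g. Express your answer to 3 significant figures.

q1 (heat water 41.3→100.0 °C): 177.8 × 4.16 × 58.7 = 43417 J
q2 (vaporize at 100 °C): 177.8 × 2259.0 = 401650 J
q3 (heat steam 100.0→108.5 °C): 177.8 × 1.96 × 8.5 = 2962 J
Total: 43417 + 401650 + 2962 = 448029 J = 448 kJ

q = 448 kJ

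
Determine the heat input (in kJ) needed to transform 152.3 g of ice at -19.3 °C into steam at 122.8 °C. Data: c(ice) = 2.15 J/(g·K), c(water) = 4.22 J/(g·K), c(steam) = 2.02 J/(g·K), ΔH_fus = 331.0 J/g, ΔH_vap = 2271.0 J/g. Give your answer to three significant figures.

q = 474 kJ

q1 (heat ice -19.3→0.0 °C): 152.3 × 2.15 × 19.3 = 6320 J
q2 (melt at 0 °C): 152.3 × 331.0 = 50411 J
q3 (heat water 0.0→100.0 °C): 152.3 × 4.22 × 100.0 = 64271 J
q4 (vaporize at 100 °C): 152.3 × 2271.0 = 345873 J
q5 (heat steam 100.0→122.8 °C): 152.3 × 2.02 × 22.8 = 7014 J
Total: 6320 + 50411 + 64271 + 345873 + 7014 = 473889 J = 474 kJ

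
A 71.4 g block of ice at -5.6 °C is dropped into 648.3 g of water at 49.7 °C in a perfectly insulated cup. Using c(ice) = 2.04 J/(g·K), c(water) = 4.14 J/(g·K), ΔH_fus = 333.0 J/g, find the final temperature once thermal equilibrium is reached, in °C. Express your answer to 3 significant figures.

Heat to bring ice to 0 °C and melt it: q₁ = 71.4×2.04×5.6 + 71.4×333.0 = 24592 J
Heat the water can supply cooling to 0 °C: 648.3×4.14×49.7 = 133393 J > q₁, so all ice melts.
Energy balance: 648.3×4.14×(49.7 − T) = 24592 + 71.4×4.14×(T − 0)
2683.962(49.7 − T) = 24592 + 295.596 T
133393 − 24592 = 2979.558 T
T = 108801 / 2979.558 = 36.52 °C

T_f = 36.5 °C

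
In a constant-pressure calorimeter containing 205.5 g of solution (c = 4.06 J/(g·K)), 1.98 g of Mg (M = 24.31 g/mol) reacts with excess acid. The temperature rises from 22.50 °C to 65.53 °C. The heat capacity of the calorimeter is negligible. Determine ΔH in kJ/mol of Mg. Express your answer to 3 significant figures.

ΔH = -441 kJ/mol

|ΔT| = |65.53 − 22.50| = 43.03 °C
|q_surr| = (205.5 × 4.06) × 43.03 = 834.33 × 43.03 = 35900 J
n(Mg) = 1.98 / 24.31 = 0.08145 mol
Temperature rose, so q_rxn = −|q_surr| = -35.90 kJ
ΔH = q_rxn / n = -440.8 kJ/mol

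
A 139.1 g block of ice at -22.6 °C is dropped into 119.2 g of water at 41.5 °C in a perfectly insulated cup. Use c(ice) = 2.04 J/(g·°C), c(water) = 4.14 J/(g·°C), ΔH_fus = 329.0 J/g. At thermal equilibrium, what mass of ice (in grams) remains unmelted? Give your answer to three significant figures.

Heat to warm all ice to 0 °C: 139.1×2.04×22.6 = 6413.1 J
Heat released by water cooling to 0 °C: 119.2×4.14×41.5 = 20480 J
20480 J < 6413.1 + 139.1×329.0 = 52177.0 J, so not all ice melts; final T = 0 °C.
Heat left for melting: 20480 − 6413.1 = 14066.9 J
Mass melted = 14066.9 / 329.0 = 42.76 g
Ice remaining = 139.1 − 42.76 = 96.34 g

m_ice remaining = 96.3 g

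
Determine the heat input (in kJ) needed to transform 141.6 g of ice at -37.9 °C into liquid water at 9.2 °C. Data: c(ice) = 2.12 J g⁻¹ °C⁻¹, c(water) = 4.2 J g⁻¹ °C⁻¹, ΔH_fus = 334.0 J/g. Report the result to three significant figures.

q = 64.1 kJ

q1 (heat ice -37.9→0.0 °C): 141.6 × 2.12 × 37.9 = 11377 J
q2 (melt at 0 °C): 141.6 × 334.0 = 47294 J
q3 (heat water 0.0→9.2 °C): 141.6 × 4.2 × 9.2 = 5471 J
Total: 11377 + 47294 + 5471 = 64142 J = 64.1 kJ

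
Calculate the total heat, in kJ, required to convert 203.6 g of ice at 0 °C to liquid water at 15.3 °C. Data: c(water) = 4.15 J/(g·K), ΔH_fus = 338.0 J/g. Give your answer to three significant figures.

q1 (melt at 0 °C): 203.6 × 338.0 = 68817 J
q2 (heat water 0.0→15.3 °C): 203.6 × 4.15 × 15.3 = 12928 J
Total: 68817 + 12928 = 81745 J = 81.7 kJ

q = 81.7 kJ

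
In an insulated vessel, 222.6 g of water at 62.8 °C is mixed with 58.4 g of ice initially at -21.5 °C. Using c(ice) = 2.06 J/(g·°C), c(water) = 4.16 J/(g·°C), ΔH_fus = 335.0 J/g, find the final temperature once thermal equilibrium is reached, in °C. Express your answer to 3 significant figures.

T_f = 30.8 °C

Heat to bring ice to 0 °C and melt it: q₁ = 58.4×2.06×21.5 + 58.4×335.0 = 22151 J
Heat the water can supply cooling to 0 °C: 222.6×4.16×62.8 = 58153.8 J > q₁, so all ice melts.
Energy balance: 222.6×4.16×(62.8 − T) = 22151 + 58.4×4.16×(T − 0)
926.016(62.8 − T) = 22151 + 242.944 T
58153.8 − 22151 = 1168.960 T
T = 36002.8 / 1168.960 = 30.80 °C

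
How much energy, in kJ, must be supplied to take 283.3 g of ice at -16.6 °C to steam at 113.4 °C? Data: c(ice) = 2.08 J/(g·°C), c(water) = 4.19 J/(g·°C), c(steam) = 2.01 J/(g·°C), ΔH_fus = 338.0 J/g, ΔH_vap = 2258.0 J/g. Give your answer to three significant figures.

q1 (heat ice -16.6→0.0 °C): 283.3 × 2.08 × 16.6 = 9782 J
q2 (melt at 0 °C): 283.3 × 338.0 = 95755 J
q3 (heat water 0.0→100.0 °C): 283.3 × 4.19 × 100.0 = 118703 J
q4 (vaporize at 100 °C): 283.3 × 2258.0 = 639691 J
q5 (heat steam 100.0→113.4 °C): 283.3 × 2.01 × 13.4 = 7630 J
Total: 9782 + 95755 + 118703 + 639691 + 7630 = 871561 J = 872 kJ

q = 872 kJ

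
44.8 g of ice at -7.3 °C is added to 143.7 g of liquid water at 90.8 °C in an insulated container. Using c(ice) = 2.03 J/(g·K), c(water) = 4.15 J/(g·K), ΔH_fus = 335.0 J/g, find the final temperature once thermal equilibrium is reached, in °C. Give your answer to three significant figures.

T_f = 49.2 °C

Heat to bring ice to 0 °C and melt it: q₁ = 44.8×2.03×7.3 + 44.8×335.0 = 15672 J
Heat the water can supply cooling to 0 °C: 143.7×4.15×90.8 = 54149.0 J > q₁, so all ice melts.
Energy balance: 143.7×4.15×(90.8 − T) = 15672 + 44.8×4.15×(T − 0)
596.355(90.8 − T) = 15672 + 185.92 T
54149.0 − 15672 = 782.275 T
T = 38477.0 / 782.275 = 49.19 °C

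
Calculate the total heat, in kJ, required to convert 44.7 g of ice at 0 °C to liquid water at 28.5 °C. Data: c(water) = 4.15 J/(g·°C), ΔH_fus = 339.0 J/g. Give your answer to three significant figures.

q = 20.4 kJ

q1 (melt at 0 °C): 44.7 × 339.0 = 15153 J
q2 (heat water 0.0→28.5 °C): 44.7 × 4.15 × 28.5 = 5287 J
Total: 15153 + 5287 = 20440 J = 20.4 kJ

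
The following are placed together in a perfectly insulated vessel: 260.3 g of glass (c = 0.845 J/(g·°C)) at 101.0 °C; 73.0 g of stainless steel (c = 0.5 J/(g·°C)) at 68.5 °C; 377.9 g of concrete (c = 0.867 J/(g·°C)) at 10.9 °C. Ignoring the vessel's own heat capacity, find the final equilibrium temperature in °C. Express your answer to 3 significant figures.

Σ mᵢcᵢ(T − Tᵢ) = 0  ⇒  T = Σ mᵢcᵢTᵢ / Σ mᵢcᵢ
Σ mᵢcᵢ = 260.3×0.845 + 73.0×0.5 + 377.9×0.867 = 584.0928
Σ mᵢcᵢTᵢ = 219.9535×101.0 + 36.5×68.5 + 327.6393×10.9 = 28287
T = 28287 / 584.0928 = 48.43 °C

T_f = 48.4 °C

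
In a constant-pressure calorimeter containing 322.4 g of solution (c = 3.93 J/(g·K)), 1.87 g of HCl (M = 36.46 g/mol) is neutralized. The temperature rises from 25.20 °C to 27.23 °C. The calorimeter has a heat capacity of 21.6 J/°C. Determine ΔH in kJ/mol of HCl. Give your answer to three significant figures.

ΔH = -51.0 kJ/mol

|ΔT| = |27.23 − 25.20| = 2.03 °C
|q_surr| = (322.4 × 3.93 + 21.6) × 2.03 = 1288.632 × 2.03 = 2616 J
n(HCl) = 1.87 / 36.46 = 0.05129 mol
Temperature rose, so q_rxn = −|q_surr| = -2.616 kJ
ΔH = q_rxn / n = -51.00 kJ/mol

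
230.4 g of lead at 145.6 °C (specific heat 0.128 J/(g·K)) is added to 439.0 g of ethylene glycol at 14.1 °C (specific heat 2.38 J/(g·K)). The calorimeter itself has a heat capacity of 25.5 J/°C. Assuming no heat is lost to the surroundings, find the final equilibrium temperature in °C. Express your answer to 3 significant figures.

T_f = 17.6 °C

Heat lost by lead = heat gained by ethylene glycol + calorimeter.
(230.4)(0.128)(145.6 − T) = [(439.0)(2.38) + 25.5](T − 14.1)
29.4912 (145.6 − T) = 1070.32 (T − 14.1)
4293.9 − 29.4912 T = 1070.32 T − 15092
19385.9 = 1099.8112 T
T = 17.63 °C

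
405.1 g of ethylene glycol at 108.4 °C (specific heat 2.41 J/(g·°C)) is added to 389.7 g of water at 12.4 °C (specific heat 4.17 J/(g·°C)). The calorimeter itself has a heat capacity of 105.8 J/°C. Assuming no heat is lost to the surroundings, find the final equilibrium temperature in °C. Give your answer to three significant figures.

Heat lost by ethylene glycol = heat gained by water + calorimeter.
(405.1)(2.41)(108.4 − T) = [(389.7)(4.17) + 105.8](T − 12.4)
976.291 (108.4 − T) = 1730.849 (T − 12.4)
105830 − 976.291 T = 1730.849 T − 21463
127293 = 2707.140 T
T = 47.02 °C

T_f = 47.0 °C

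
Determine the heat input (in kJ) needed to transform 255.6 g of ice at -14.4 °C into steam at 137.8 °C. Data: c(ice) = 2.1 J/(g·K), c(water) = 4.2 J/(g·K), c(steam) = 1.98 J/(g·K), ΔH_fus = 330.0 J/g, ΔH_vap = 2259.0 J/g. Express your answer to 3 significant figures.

q = 796 kJ

q1 (heat ice -14.4→0.0 °C): 255.6 × 2.1 × 14.4 = 7729 J
q2 (melt at 0 °C): 255.6 × 330.0 = 84348 J
q3 (heat water 0.0→100.0 °C): 255.6 × 4.2 × 100.0 = 107352 J
q4 (vaporize at 100 °C): 255.6 × 2259.0 = 577400 J
q5 (heat steam 100.0→137.8 °C): 255.6 × 1.98 × 37.8 = 19130 J
Total: 7729 + 84348 + 107352 + 577400 + 19130 = 795959 J = 796 kJ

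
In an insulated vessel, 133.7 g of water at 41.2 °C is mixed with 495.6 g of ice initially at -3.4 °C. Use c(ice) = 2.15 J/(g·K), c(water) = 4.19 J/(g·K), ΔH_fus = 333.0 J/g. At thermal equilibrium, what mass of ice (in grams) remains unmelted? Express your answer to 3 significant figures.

m_ice remaining = 437 g

Heat to warm all ice to 0 °C: 495.6×2.15×3.4 = 3622.8 J
Heat released by water cooling to 0 °C: 133.7×4.19×41.2 = 23080 J
23080 J < 3622.8 + 495.6×333.0 = 168657.6 J, so not all ice melts; final T = 0 °C.
Heat left for melting: 23080 − 3622.8 = 19457.2 J
Mass melted = 19457.2 / 333.0 = 58.43 g
Ice remaining = 495.6 − 58.43 = 437.17 g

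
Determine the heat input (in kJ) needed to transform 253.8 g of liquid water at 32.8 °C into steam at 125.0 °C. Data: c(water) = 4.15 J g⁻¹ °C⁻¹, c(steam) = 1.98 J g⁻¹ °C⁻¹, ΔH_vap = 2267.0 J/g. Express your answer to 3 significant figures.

q = 659 kJ

q1 (heat water 32.8→100.0 °C): 253.8 × 4.15 × 67.2 = 70780 J
q2 (vaporize at 100 °C): 253.8 × 2267.0 = 575365 J
q3 (heat steam 100.0→125.0 °C): 253.8 × 1.98 × 25.0 = 12563 J
Total: 70780 + 575365 + 12563 = 658708 J = 659 kJ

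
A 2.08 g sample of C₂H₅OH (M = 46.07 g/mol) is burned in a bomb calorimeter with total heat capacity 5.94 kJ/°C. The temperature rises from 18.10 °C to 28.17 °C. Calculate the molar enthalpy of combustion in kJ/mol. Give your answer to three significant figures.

ΔT = 28.17 − 18.10 = 10.07 °C
q_cal = C_cal × ΔT = 5.94 × 10.07 = 59.8158 kJ
n = 2.08 / 46.07 = 0.04515 mol
q_rxn = −q_cal = -59.8158 kJ
ΔH = -59.8158 / 0.04515 = -1324.8 kJ/mol

ΔH = -1320 kJ/mol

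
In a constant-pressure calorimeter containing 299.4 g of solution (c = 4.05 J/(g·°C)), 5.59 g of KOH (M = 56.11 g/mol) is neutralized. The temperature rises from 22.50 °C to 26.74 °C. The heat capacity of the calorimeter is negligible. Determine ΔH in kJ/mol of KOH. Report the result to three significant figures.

ΔH = -51.6 kJ/mol

|ΔT| = |26.74 − 22.50| = 4.24 °C
|q_surr| = (299.4 × 4.05) × 4.24 = 1212.57 × 4.24 = 5141 J
n(KOH) = 5.59 / 56.11 = 0.09963 mol
Temperature rose, so q_rxn = −|q_surr| = -5.141 kJ
ΔH = q_rxn / n = -51.60 kJ/mol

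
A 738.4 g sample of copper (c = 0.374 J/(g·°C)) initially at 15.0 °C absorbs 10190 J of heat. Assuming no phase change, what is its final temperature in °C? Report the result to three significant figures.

ΔT = q / (m c) = 10190 / (738.4 × 0.374) = 36.90 °C
T_f = 15.0 + 36.90 = 51.90 °C

T_f = 51.9 °C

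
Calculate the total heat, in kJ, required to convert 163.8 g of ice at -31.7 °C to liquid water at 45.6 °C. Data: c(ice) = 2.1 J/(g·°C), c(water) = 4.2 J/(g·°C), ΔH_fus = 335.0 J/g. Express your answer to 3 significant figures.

q1 (heat ice -31.7→0.0 °C): 163.8 × 2.1 × 31.7 = 10904 J
q2 (melt at 0 °C): 163.8 × 335.0 = 54873 J
q3 (heat water 0.0→45.6 °C): 163.8 × 4.2 × 45.6 = 31371 J
Total: 10904 + 54873 + 31371 = 97148 J = 97.1 kJ

q = 97.1 kJ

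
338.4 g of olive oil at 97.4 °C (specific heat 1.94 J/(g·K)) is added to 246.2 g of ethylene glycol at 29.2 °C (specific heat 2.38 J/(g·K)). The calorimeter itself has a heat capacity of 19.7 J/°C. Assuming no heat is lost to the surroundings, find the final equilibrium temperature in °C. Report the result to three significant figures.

Heat lost by olive oil = heat gained by ethylene glycol + calorimeter.
(338.4)(1.94)(97.4 − T) = [(246.2)(2.38) + 19.7](T − 29.2)
656.496 (97.4 − T) = 605.656 (T − 29.2)
63943 − 656.496 T = 605.656 T − 17685
81628 = 1262.152 T
T = 64.67 °C

T_f = 64.7 °C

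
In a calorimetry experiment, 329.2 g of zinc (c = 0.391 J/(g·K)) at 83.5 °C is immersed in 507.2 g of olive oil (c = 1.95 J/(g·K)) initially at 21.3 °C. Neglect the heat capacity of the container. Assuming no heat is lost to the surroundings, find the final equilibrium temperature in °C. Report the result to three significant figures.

T_f = 28.5 °C

Heat lost by zinc = heat gained by olive oil.
(329.2)(0.391)(83.5 − T) = (507.2)(1.95)(T − 21.3)
128.7172 (83.5 − T) = 989.04 (T − 21.3)
10748 − 128.7172 T = 989.04 T − 21067
31815 = 1117.7572 T
T = 28.46 °C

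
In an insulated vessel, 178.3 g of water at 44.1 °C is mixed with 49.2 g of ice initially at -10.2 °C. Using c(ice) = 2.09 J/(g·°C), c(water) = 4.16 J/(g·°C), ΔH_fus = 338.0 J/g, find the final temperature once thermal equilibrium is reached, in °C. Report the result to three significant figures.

T_f = 15.9 °C

Heat to bring ice to 0 °C and melt it: q₁ = 49.2×2.09×10.2 + 49.2×338.0 = 17678 J
Heat the water can supply cooling to 0 °C: 178.3×4.16×44.1 = 32710.2 J > q₁, so all ice melts.
Energy balance: 178.3×4.16×(44.1 − T) = 17678 + 49.2×4.16×(T − 0)
741.728(44.1 − T) = 17678 + 204.672 T
32710.2 − 17678 = 946.400 T
T = 15032.2 / 946.400 = 15.88 °C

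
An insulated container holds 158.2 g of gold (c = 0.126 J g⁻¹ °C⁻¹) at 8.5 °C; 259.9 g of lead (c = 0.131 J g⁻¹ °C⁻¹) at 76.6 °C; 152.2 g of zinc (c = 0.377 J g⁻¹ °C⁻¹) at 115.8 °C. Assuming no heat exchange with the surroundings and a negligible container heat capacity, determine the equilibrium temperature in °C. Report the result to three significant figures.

T_f = 84.6 °C

Σ mᵢcᵢ(T − Tᵢ) = 0  ⇒  T = Σ mᵢcᵢTᵢ / Σ mᵢcᵢ
Σ mᵢcᵢ = 158.2×0.126 + 259.9×0.131 + 152.2×0.377 = 111.3595
Σ mᵢcᵢTᵢ = 19.9332×8.5 + 34.0469×76.6 + 57.3794×115.8 = 9422.0
T = 9422.0 / 111.3595 = 84.61 °C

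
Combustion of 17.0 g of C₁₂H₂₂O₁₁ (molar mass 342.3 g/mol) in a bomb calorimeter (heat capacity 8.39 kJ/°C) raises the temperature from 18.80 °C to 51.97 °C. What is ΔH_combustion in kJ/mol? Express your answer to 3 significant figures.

ΔT = 51.97 − 18.80 = 33.17 °C
q_cal = C_cal × ΔT = 8.39 × 33.17 = 278.2963 kJ
n = 17.0 / 342.3 = 0.04966 mol
q_rxn = −q_cal = -278.2963 kJ
ΔH = -278.2963 / 0.04966 = -5604 kJ/mol

ΔH = -5600 kJ/mol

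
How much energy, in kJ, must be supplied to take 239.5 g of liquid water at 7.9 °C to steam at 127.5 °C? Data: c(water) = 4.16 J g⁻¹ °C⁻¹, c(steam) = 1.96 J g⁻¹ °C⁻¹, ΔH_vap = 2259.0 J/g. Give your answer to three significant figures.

q = 646 kJ

q1 (heat water 7.9→100.0 °C): 239.5 × 4.16 × 92.1 = 91761 J
q2 (vaporize at 100 °C): 239.5 × 2259.0 = 541031 J
q3 (heat steam 100.0→127.5 °C): 239.5 × 1.96 × 27.5 = 12909 J
Total: 91761 + 541031 + 12909 = 645701 J = 646 kJ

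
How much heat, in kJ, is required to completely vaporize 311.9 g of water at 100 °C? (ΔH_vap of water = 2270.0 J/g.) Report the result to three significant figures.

q = 708 kJ

q = m × ΔH_vap = 311.9 × 2270.0 = 708000 J = 708 kJ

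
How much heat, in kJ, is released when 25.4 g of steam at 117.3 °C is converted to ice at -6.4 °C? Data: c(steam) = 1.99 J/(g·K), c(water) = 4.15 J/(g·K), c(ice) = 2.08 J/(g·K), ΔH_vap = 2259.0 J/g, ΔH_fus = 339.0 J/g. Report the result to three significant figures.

q1 (cool steam 117.3→100 °C): 25.4 × 1.99 × 17.3 = 874 J
q2 (condense at 100 °C): 25.4 × 2259.0 = 57379 J
q3 (cool water 100→0 °C): 25.4 × 4.15 × 100.0 = 10541 J
q4 (freeze at 0 °C): 25.4 × 339.0 = 8611 J
q5 (cool ice 0→-6.4 °C): 25.4 × 2.08 × 6.4 = 338 J
Total: 874 + 57379 + 10541 + 8611 + 338 = 77743 J = 77.7 kJ

q = 77.7 kJ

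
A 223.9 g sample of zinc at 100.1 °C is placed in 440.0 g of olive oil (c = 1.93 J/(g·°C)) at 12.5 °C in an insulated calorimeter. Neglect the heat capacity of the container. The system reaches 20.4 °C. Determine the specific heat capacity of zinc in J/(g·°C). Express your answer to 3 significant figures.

c = 0.376 J/(g·°C)

q_gained = (440.0 × 1.93) × (20.4 − 12.5) = 6709 J
q_lost = 223.9 × c × (100.1 − 20.4) = 17844.83 c
Set equal: c = 6709 / 17844.83 = 0.376 J/(g·°C)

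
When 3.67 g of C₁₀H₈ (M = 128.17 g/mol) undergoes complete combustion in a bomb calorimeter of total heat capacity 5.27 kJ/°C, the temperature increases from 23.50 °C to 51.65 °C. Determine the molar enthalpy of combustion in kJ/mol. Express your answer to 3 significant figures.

ΔT = 51.65 − 23.50 = 28.15 °C
q_cal = C_cal × ΔT = 5.27 × 28.15 = 148.3505 kJ
n = 3.67 / 128.17 = 0.02863 mol
q_rxn = −q_cal = -148.3505 kJ
ΔH = -148.3505 / 0.02863 = -5182 kJ/mol

ΔH = -5180 kJ/mol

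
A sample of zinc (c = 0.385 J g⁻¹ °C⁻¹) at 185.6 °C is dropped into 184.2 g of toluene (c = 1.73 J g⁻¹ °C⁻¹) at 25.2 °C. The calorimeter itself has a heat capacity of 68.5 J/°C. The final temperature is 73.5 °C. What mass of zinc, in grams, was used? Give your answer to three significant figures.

q_gained = (184.2 × 1.73 + 68.5) × (73.5 − 25.2) = 18700 J
q_lost = m × 0.385 × (185.6 − 73.5) = 43.1585 m
m = 18700 / 43.1585 = 433 g

m = 433 g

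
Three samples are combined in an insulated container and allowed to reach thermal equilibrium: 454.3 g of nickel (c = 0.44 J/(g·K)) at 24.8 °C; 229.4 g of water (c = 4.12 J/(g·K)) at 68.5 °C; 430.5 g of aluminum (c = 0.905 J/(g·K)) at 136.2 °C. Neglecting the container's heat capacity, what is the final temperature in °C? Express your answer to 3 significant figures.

T_f = 80.0 °C

Σ mᵢcᵢ(T − Tᵢ) = 0  ⇒  T = Σ mᵢcᵢTᵢ / Σ mᵢcᵢ
Σ mᵢcᵢ = 454.3×0.44 + 229.4×4.12 + 430.5×0.905 = 1534.6225
Σ mᵢcᵢTᵢ = 199.892×24.8 + 945.128×68.5 + 389.6025×136.2 = 122760
T = 122760 / 1534.6225 = 79.99 °C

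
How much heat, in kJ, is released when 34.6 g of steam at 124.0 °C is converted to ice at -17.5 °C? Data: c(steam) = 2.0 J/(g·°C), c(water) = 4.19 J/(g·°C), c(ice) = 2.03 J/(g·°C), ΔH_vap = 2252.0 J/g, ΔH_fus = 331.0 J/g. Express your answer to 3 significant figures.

q1 (cool steam 124.0→100 °C): 34.6 × 2.0 × 24.0 = 1661 J
q2 (condense at 100 °C): 34.6 × 2252.0 = 77919 J
q3 (cool water 100→0 °C): 34.6 × 4.19 × 100.0 = 14497 J
q4 (freeze at 0 °C): 34.6 × 331.0 = 11453 J
q5 (cool ice 0→-17.5 °C): 34.6 × 2.03 × 17.5 = 1229 J
Total: 1661 + 77919 + 14497 + 11453 + 1229 = 106759 J = 107 kJ

q = 107 kJ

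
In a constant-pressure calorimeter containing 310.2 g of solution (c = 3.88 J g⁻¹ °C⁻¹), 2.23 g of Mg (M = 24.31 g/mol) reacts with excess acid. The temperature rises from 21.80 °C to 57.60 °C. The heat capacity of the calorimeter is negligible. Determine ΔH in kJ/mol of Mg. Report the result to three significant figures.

ΔH = -470 kJ/mol

|ΔT| = |57.60 − 21.80| = 35.80 °C
|q_surr| = (310.2 × 3.88) × 35.80 = 1203.576 × 35.80 = 43090 J
n(Mg) = 2.23 / 24.31 = 0.09173 mol
Temperature rose, so q_rxn = −|q_surr| = -43.09 kJ
ΔH = q_rxn / n = -469.7 kJ/mol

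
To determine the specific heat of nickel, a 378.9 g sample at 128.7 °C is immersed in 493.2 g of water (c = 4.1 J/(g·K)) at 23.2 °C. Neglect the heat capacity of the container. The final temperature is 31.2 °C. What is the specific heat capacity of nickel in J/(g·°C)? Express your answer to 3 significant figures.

q_gained = (493.2 × 4.1) × (31.2 − 23.2) = 16180 J
q_lost = 378.9 × c × (128.7 − 31.2) = 36942.75 c
Set equal: c = 16180 / 36942.75 = 0.438 J/(g·°C)

c = 0.438 J/(g·°C)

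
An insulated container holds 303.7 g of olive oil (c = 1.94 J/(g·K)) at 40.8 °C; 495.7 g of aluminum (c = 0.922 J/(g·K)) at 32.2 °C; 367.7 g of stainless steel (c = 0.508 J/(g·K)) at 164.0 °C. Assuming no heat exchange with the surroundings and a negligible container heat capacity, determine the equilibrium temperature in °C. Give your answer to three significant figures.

T_f = 56.3 °C

Σ mᵢcᵢ(T − Tᵢ) = 0  ⇒  T = Σ mᵢcᵢTᵢ / Σ mᵢcᵢ
Σ mᵢcᵢ = 303.7×1.94 + 495.7×0.922 + 367.7×0.508 = 1233.0050
Σ mᵢcᵢTᵢ = 589.178×40.8 + 457.0354×32.2 + 186.7916×164.0 = 69389
T = 69389 / 1233.0050 = 56.28 °C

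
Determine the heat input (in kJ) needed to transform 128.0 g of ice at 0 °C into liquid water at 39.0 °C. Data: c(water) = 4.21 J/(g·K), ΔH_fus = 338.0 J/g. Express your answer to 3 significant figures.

q = 64.3 kJ

q1 (melt at 0 °C): 128.0 × 338.0 = 43264 J
q2 (heat water 0.0→39.0 °C): 128.0 × 4.21 × 39.0 = 21016 J
Total: 43264 + 21016 = 64280 J = 64.3 kJ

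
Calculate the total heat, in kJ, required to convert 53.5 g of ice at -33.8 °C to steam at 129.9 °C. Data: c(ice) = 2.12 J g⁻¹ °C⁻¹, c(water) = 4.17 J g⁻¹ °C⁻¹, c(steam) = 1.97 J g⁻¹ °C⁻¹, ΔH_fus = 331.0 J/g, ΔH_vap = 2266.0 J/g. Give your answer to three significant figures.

q = 168 kJ

q1 (heat ice -33.8→0.0 °C): 53.5 × 2.12 × 33.8 = 3834 J
q2 (melt at 0 °C): 53.5 × 331.0 = 17709 J
q3 (heat water 0.0→100.0 °C): 53.5 × 4.17 × 100.0 = 22310 J
q4 (vaporize at 100 °C): 53.5 × 2266.0 = 121231 J
q5 (heat steam 100.0→129.9 °C): 53.5 × 1.97 × 29.9 = 3151 J
Total: 3834 + 17709 + 22310 + 121231 + 3151 = 168235 J = 168 kJ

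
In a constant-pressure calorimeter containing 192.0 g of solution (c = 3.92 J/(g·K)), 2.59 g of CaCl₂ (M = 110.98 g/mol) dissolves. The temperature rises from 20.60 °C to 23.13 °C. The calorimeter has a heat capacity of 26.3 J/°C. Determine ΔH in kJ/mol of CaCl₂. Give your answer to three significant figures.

|ΔT| = |23.13 − 20.60| = 2.53 °C
|q_surr| = (192.0 × 3.92 + 26.3) × 2.53 = 778.94 × 2.53 = 1971 J
n(CaCl₂) = 2.59 / 110.98 = 0.02334 mol
Temperature rose, so q_rxn = −|q_surr| = -1.971 kJ
ΔH = q_rxn / n = -84.447 kJ/mol

ΔH = -84.4 kJ/mol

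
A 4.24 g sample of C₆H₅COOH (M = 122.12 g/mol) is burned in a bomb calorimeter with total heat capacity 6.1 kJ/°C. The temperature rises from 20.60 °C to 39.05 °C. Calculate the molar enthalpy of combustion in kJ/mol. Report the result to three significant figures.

ΔT = 39.05 − 20.60 = 18.45 °C
q_cal = C_cal × ΔT = 6.1 × 18.45 = 112.545 kJ
n = 4.24 / 122.12 = 0.03472 mol
q_rxn = −q_cal = -112.545 kJ
ΔH = -112.545 / 0.03472 = -3242 kJ/mol

ΔH = -3240 kJ/mol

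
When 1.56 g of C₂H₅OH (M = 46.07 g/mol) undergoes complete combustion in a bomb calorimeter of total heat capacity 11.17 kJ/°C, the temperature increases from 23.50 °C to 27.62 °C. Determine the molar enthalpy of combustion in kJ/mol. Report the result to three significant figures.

ΔH = -1360 kJ/mol

ΔT = 27.62 − 23.50 = 4.12 °C
q_cal = C_cal × ΔT = 11.17 × 4.12 = 46.0204 kJ
n = 1.56 / 46.07 = 0.03386 mol
q_rxn = −q_cal = -46.0204 kJ
ΔH = -46.0204 / 0.03386 = -1359 kJ/mol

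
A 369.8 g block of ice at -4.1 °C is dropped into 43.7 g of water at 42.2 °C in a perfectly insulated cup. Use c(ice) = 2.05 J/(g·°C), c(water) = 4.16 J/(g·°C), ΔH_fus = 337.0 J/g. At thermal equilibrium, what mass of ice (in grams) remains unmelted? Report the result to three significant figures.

m_ice remaining = 356 g

Heat to warm all ice to 0 °C: 369.8×2.05×4.1 = 3108.2 J
Heat released by water cooling to 0 °C: 43.7×4.16×42.2 = 7671.6 J
7671.6 J < 3108.2 + 369.8×337.0 = 127730.8 J, so not all ice melts; final T = 0 °C.
Heat left for melting: 7671.6 − 3108.2 = 4563.4 J
Mass melted = 4563.4 / 337.0 = 13.54 g
Ice remaining = 369.8 − 13.54 = 356.26 g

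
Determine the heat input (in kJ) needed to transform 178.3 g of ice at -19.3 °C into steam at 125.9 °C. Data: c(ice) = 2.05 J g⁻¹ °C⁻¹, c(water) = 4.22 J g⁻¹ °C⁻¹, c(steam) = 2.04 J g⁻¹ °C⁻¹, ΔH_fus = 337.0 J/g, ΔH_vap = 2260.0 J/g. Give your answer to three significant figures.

q1 (heat ice -19.3→0.0 °C): 178.3 × 2.05 × 19.3 = 7054 J
q2 (melt at 0 °C): 178.3 × 337.0 = 60087 J
q3 (heat water 0.0→100.0 °C): 178.3 × 4.22 × 100.0 = 75243 J
q4 (vaporize at 100 °C): 178.3 × 2260.0 = 402958 J
q5 (heat steam 100.0→125.9 °C): 178.3 × 2.04 × 25.9 = 9421 J
Total: 7054 + 60087 + 75243 + 402958 + 9421 = 554763 J = 555 kJ

q = 555 kJ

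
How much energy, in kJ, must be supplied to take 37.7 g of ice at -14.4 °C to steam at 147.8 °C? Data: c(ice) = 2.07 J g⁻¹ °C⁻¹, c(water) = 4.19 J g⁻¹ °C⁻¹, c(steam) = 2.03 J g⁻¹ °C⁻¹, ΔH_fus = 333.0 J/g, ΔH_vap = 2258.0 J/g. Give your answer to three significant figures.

q = 118 kJ

q1 (heat ice -14.4→0.0 °C): 37.7 × 2.07 × 14.4 = 1124 J
q2 (melt at 0 °C): 37.7 × 333.0 = 12554 J
q3 (heat water 0.0→100.0 °C): 37.7 × 4.19 × 100.0 = 15796 J
q4 (vaporize at 100 °C): 37.7 × 2258.0 = 85127 J
q5 (heat steam 100.0→147.8 °C): 37.7 × 2.03 × 47.8 = 3658 J
Total: 1124 + 12554 + 15796 + 85127 + 3658 = 118259 J = 118 kJ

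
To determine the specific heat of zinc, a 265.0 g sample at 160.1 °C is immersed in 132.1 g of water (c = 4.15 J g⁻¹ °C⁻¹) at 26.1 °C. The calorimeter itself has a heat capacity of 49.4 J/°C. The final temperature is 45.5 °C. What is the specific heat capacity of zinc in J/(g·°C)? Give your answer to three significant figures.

q_gained = (132.1 × 4.15 + 49.4) × (45.5 − 26.1) = 11590 J
q_lost = 265.0 × c × (160.1 − 45.5) = 30369 c
Set equal: c = 11590 / 30369 = 0.382 J/(g·°C)

c = 0.382 J/(g·°C)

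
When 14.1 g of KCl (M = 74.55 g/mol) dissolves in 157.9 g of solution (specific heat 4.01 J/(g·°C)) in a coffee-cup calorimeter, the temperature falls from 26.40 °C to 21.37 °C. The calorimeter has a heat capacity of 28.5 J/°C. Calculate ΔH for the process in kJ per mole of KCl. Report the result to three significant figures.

ΔH = 17.6 kJ/mol

|ΔT| = |21.37 − 26.40| = 5.03 °C
|q_surr| = (157.9 × 4.01 + 28.5) × 5.03 = 661.679 × 5.03 = 3328 J
n(KCl) = 14.1 / 74.55 = 0.1891 mol
Temperature fell, so q_rxn = +|q_surr| = 3.328 kJ
ΔH = q_rxn / n = 17.60 kJ/mol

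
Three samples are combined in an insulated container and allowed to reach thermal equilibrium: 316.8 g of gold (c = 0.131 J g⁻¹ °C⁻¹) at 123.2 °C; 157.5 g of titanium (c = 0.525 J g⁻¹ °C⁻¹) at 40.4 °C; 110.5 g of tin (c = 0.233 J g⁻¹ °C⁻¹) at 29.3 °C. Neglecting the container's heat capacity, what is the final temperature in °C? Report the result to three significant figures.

Σ mᵢcᵢ(T − Tᵢ) = 0  ⇒  T = Σ mᵢcᵢTᵢ / Σ mᵢcᵢ
Σ mᵢcᵢ = 316.8×0.131 + 157.5×0.525 + 110.5×0.233 = 149.9348
Σ mᵢcᵢTᵢ = 41.5008×123.2 + 82.6875×40.4 + 25.7465×29.3 = 9207.8
T = 9207.8 / 149.9348 = 61.41 °C

T_f = 61.4 °C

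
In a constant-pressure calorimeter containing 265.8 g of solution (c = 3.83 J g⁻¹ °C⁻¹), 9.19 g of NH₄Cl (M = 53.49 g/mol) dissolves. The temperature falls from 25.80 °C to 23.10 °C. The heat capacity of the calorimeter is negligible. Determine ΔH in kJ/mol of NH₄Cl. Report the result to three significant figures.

ΔH = 16.0 kJ/mol

|ΔT| = |23.10 − 25.80| = 2.70 °C
|q_surr| = (265.8 × 3.83) × 2.70 = 1018.014 × 2.70 = 2749 J
n(NH₄Cl) = 9.19 / 53.49 = 0.1718 mol
Temperature fell, so q_rxn = +|q_surr| = 2.749 kJ
ΔH = q_rxn / n = 16.00 kJ/mol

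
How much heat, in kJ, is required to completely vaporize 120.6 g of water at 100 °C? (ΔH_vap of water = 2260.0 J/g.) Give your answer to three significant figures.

q = 273 kJ

q = m × ΔH_vap = 120.6 × 2260.0 = 272600 J = 273 kJ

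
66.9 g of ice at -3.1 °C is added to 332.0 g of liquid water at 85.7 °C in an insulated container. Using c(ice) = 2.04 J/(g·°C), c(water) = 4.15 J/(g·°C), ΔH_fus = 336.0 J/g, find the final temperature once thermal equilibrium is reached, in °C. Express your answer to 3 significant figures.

Heat to bring ice to 0 °C and melt it: q₁ = 66.9×2.04×3.1 + 66.9×336.0 = 22901 J
Heat the water can supply cooling to 0 °C: 332.0×4.15×85.7 = 118077 J > q₁, so all ice melts.
Energy balance: 332.0×4.15×(85.7 − T) = 22901 + 66.9×4.15×(T − 0)
1377.8(85.7 − T) = 22901 + 277.635 T
118077 − 22901 = 1655.435 T
T = 95176 / 1655.435 = 57.49 °C

T_f = 57.5 °C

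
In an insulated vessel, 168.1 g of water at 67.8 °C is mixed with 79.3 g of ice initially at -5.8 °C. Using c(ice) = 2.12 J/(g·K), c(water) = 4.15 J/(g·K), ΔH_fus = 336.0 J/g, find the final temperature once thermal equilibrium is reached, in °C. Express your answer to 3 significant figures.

T_f = 19.2 °C

Heat to bring ice to 0 °C and melt it: q₁ = 79.3×2.12×5.8 + 79.3×336.0 = 27620 J
Heat the water can supply cooling to 0 °C: 168.1×4.15×67.8 = 47298.3 J > q₁, so all ice melts.
Energy balance: 168.1×4.15×(67.8 − T) = 27620 + 79.3×4.15×(T − 0)
697.615(67.8 − T) = 27620 + 329.095 T
47298.3 − 27620 = 1026.710 T
T = 19678.3 / 1026.710 = 19.17 °C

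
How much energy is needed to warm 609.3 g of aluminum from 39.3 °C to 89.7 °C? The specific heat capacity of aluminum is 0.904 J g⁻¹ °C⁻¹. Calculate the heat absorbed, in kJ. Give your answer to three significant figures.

q = m c ΔT = 609.3 × 0.904 × (89.7 − 39.3)
q = 609.3 × 0.904 × 50.4 = 27760 J = 27.8 kJ

q = 27.8 kJ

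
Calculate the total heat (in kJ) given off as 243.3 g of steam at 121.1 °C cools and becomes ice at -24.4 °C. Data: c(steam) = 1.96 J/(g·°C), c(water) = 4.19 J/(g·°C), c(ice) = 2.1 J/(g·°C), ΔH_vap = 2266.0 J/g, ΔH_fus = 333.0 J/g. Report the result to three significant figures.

q1 (cool steam 121.1→100 °C): 243.3 × 1.96 × 21.1 = 10062 J
q2 (condense at 100 °C): 243.3 × 2266.0 = 551318 J
q3 (cool water 100→0 °C): 243.3 × 4.19 × 100.0 = 101943 J
q4 (freeze at 0 °C): 243.3 × 333.0 = 81019 J
q5 (cool ice 0→-24.4 °C): 243.3 × 2.1 × 24.4 = 12467 J
Total: 10062 + 551318 + 101943 + 81019 + 12467 = 756809 J = 757 kJ

q = 757 kJ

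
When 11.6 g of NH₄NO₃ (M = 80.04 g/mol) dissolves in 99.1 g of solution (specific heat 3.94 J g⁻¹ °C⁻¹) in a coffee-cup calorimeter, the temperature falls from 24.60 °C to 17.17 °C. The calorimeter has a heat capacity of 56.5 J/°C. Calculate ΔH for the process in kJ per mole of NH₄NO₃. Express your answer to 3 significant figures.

|ΔT| = |17.17 − 24.60| = 7.43 °C
|q_surr| = (99.1 × 3.94 + 56.5) × 7.43 = 446.954 × 7.43 = 3321 J
n(NH₄NO₃) = 11.6 / 80.04 = 0.1449 mol
Temperature fell, so q_rxn = +|q_surr| = 3.321 kJ
ΔH = q_rxn / n = 22.92 kJ/mol

ΔH = 22.9 kJ/mol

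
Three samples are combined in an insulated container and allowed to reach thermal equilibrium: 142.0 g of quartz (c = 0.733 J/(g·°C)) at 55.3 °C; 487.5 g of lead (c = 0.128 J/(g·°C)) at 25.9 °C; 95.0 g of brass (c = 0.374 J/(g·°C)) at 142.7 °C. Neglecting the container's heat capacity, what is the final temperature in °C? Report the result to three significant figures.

Σ mᵢcᵢ(T − Tᵢ) = 0  ⇒  T = Σ mᵢcᵢTᵢ / Σ mᵢcᵢ
Σ mᵢcᵢ = 142.0×0.733 + 487.5×0.128 + 95.0×0.374 = 202.016
Σ mᵢcᵢTᵢ = 104.086×55.3 + 62.4×25.9 + 35.53×142.7 = 12442
T = 12442 / 202.016 = 61.59 °C

T_f = 61.6 °C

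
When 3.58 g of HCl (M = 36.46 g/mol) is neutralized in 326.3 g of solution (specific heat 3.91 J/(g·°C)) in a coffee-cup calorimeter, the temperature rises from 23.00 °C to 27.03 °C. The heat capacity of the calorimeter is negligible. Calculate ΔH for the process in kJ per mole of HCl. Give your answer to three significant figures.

|ΔT| = |27.03 − 23.00| = 4.03 °C
|q_surr| = (326.3 × 3.91) × 4.03 = 1275.833 × 4.03 = 5142 J
n(HCl) = 3.58 / 36.46 = 0.09819 mol
Temperature rose, so q_rxn = −|q_surr| = -5.142 kJ
ΔH = q_rxn / n = -52.37 kJ/mol

ΔH = -52.4 kJ/mol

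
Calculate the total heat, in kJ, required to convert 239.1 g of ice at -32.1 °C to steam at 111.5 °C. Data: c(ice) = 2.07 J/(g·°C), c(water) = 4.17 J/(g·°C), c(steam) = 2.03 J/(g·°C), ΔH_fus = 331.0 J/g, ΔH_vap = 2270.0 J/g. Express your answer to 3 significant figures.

q1 (heat ice -32.1→0.0 °C): 239.1 × 2.07 × 32.1 = 15887 J
q2 (melt at 0 °C): 239.1 × 331.0 = 79142 J
q3 (heat water 0.0→100.0 °C): 239.1 × 4.17 × 100.0 = 99705 J
q4 (vaporize at 100 °C): 239.1 × 2270.0 = 542757 J
q5 (heat steam 100.0→111.5 °C): 239.1 × 2.03 × 11.5 = 5582 J
Total: 15887 + 79142 + 99705 + 542757 + 5582 = 743073 J = 743 kJ

q = 743 kJ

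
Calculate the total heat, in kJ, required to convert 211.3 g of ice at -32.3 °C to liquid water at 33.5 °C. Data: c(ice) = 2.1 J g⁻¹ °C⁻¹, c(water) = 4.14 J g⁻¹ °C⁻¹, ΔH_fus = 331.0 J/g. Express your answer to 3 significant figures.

q = 114 kJ

q1 (heat ice -32.3→0.0 °C): 211.3 × 2.1 × 32.3 = 14332 J
q2 (melt at 0 °C): 211.3 × 331.0 = 69940 J
q3 (heat water 0.0→33.5 °C): 211.3 × 4.14 × 33.5 = 29305 J
Total: 14332 + 69940 + 29305 = 113577 J = 114 kJ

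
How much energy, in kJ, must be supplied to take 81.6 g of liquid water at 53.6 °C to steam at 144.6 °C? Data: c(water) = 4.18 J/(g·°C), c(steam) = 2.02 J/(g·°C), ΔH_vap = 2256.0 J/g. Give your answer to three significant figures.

q1 (heat water 53.6→100.0 °C): 81.6 × 4.18 × 46.4 = 15826 J
q2 (vaporize at 100 °C): 81.6 × 2256.0 = 184090 J
q3 (heat steam 100.0→144.6 °C): 81.6 × 2.02 × 44.6 = 7352 J
Total: 15826 + 184090 + 7352 = 207268 J = 207 kJ

q = 207 kJ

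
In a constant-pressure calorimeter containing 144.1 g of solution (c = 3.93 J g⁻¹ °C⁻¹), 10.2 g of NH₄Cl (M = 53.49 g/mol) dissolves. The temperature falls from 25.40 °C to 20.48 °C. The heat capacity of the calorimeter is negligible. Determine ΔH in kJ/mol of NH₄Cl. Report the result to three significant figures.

ΔH = 14.6 kJ/mol

|ΔT| = |20.48 − 25.40| = 4.92 °C
|q_surr| = (144.1 × 3.93) × 4.92 = 566.313 × 4.92 = 2786 J
n(NH₄Cl) = 10.2 / 53.49 = 0.1907 mol
Temperature fell, so q_rxn = +|q_surr| = 2.786 kJ
ΔH = q_rxn / n = 14.61 kJ/mol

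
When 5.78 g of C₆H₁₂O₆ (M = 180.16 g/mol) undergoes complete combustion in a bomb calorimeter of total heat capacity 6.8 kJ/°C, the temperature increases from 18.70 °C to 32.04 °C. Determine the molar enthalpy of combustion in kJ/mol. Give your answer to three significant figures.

ΔT = 32.04 − 18.70 = 13.34 °C
q_cal = C_cal × ΔT = 6.8 × 13.34 = 90.712 kJ
n = 5.78 / 180.16 = 0.03208 mol
q_rxn = −q_cal = -90.712 kJ
ΔH = -90.712 / 0.03208 = -2828 kJ/mol

ΔH = -2830 kJ/mol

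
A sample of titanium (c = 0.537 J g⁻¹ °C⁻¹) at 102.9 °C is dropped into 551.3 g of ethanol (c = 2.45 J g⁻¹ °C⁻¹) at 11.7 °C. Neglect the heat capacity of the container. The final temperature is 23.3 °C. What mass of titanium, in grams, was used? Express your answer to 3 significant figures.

m = 367 g

q_gained = (551.3 × 2.45) × (23.3 − 11.7) = 15670 J
q_lost = m × 0.537 × (102.9 − 23.3) = 42.7452 m
m = 15670 / 42.7452 = 367 g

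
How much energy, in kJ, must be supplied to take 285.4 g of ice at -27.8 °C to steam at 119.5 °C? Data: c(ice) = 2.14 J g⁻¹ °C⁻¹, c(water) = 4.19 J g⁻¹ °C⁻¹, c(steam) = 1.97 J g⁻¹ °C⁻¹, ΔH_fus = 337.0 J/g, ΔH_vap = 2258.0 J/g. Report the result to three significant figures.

q1 (heat ice -27.8→0.0 °C): 285.4 × 2.14 × 27.8 = 16979 J
q2 (melt at 0 °C): 285.4 × 337.0 = 96180 J
q3 (heat water 0.0→100.0 °C): 285.4 × 4.19 × 100.0 = 119583 J
q4 (vaporize at 100 °C): 285.4 × 2258.0 = 644433 J
q5 (heat steam 100.0→119.5 °C): 285.4 × 1.97 × 19.5 = 10964 J
Total: 16979 + 96180 + 119583 + 644433 + 10964 = 888139 J = 888 kJ

q = 888 kJ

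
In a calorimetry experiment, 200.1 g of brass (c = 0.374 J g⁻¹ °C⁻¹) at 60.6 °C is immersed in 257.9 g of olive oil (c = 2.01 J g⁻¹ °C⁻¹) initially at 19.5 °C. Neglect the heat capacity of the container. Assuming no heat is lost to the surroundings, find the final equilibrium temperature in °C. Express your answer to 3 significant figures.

T_f = 24.7 °C

Heat lost by brass = heat gained by olive oil.
(200.1)(0.374)(60.6 − T) = (257.9)(2.01)(T − 19.5)
74.8374 (60.6 − T) = 518.379 (T − 19.5)
4535.1 − 74.8374 T = 518.379 T − 10108
14643.1 = 593.2164 T
T = 24.68 °C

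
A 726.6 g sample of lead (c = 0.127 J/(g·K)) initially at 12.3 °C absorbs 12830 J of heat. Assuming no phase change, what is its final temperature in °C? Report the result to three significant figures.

T_f = 151 °C

ΔT = q / (m c) = 12830 / (726.6 × 0.127) = 139.0 °C
T_f = 12.3 + 139.0 = 151.3 °C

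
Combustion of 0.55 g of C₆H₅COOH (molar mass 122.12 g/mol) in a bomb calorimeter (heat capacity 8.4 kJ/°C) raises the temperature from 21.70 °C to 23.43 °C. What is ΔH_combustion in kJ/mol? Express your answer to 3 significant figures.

ΔT = 23.43 − 21.70 = 1.73 °C
q_cal = C_cal × ΔT = 8.4 × 1.73 = 14.532 kJ
n = 0.55 / 122.12 = 0.004504 mol
q_rxn = −q_cal = -14.532 kJ
ΔH = -14.532 / 0.004504 = -3226 kJ/mol

ΔH = -3230 kJ/mol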